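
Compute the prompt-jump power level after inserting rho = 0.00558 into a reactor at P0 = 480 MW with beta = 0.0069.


P1/P0 = beta / (beta - rho)
P1/P0 = 0.0069 / (0.0069 - 0.00558) = 5.227273
P1 = 480 * 5.227273 = 2509.1 MW

2509.1


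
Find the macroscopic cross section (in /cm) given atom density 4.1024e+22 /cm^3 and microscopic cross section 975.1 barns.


Sigma = N * sigma_barns * 1e-24
Sigma = 4.1024e+22 * 975.1 * 1e-24
Sigma = 40.003 /cm

40.003


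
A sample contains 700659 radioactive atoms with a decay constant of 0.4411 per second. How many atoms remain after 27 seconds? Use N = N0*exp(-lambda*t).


N = N0 * exp(-lambda * t)
N = 700659 * exp(-0.4411 * 27)
N = 4.7118

4.7118


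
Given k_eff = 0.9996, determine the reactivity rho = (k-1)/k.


rho = (k_eff - 1) / k_eff
rho = (0.9996 - 1) / 0.9996
rho = -4.0016e-04

-4.0016e-04


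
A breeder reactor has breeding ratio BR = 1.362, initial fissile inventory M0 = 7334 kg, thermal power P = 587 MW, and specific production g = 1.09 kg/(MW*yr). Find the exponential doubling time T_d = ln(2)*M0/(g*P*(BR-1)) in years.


Breeding gain G = BR - 1 = 1.362 - 1 = 0.362
Fissile production rate = g * P * G = 1.09 * 587 * 0.362 = 231.61846 kg/yr
T_d = ln(2) * M0 / (g * P * G)
T_d = ln(2) * 7334 / 231.61846 = 21.948 yr

21.948


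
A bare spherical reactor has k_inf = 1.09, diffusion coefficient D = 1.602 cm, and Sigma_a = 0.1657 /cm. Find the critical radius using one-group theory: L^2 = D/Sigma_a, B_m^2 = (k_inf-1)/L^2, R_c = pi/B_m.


L^2 = D / Sigma_a = 1.602 / 0.1657 = 9.668075 cm^2
B_m^2 = (k_inf - 1) / L^2 = (1.09 - 1) / 9.668075 = 0.009308989 /cm^2
For a bare sphere: B_g = pi/R, so R_c = pi / sqrt(B_m^2)
R_c = pi / sqrt(0.009308989) = 32.561 cm

32.561


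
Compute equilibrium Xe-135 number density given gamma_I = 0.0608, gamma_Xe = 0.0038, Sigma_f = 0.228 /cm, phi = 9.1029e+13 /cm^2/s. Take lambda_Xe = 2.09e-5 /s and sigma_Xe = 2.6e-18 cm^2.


Xe_eq = (gamma_I + gamma_Xe) * Sigma_f * phi / (lambda_Xe + sigma_Xe * phi)
Numerator = (0.0608 + 0.0038) * 0.228 * 9.1029e+13 = 1.340748e+12
Denominator = 2.09e-5 + 2.6e-18 * 9.1029e+13 = 2.575754e-04
Xe_eq = 1.340748e+12 / 2.575754e-04 = 5.2053e+15 /cm^3

5.2053e+15


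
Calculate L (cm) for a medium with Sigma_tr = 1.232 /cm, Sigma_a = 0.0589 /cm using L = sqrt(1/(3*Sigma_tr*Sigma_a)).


D = 1 / (3 * Sigma_tr) = 1 / (3 * 1.232) = 0.2705628 cm
L = sqrt(D / Sigma_a)
L = sqrt(0.2705628 / 0.0589)
L = 2.1433 cm

2.1433


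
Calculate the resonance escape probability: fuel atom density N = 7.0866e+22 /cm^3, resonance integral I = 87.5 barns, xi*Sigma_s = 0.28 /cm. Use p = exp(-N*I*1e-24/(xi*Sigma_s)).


p = exp(-N * I * 1e-24 / (xi*Sigma_s))
p = exp(-7.0866e+22 * 87.5 * 1e-24 / 0.28)
p = 2.4114e-10

2.4114e-10


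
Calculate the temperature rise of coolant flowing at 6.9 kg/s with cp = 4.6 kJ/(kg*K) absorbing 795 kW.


dT = Q / (m_dot * cp)
dT = 795 / (6.9 * 4.6)
dT = 25.047 C

25.047


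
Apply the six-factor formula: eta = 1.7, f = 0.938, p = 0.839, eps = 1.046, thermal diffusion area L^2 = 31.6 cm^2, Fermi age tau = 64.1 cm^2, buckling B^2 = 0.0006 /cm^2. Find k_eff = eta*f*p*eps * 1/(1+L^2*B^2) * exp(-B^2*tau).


k_inf = eta*f*p*eps = 1.7*0.938*0.839*1.046 = 1.399411
P_TNL = 1/(1 + L^2*B^2) = 1/(1 + 31.6*0.0006) = 0.9813928
P_FNL = exp(-B^2*tau) = exp(-0.0006*64.1) = 0.9622702
k_eff = k_inf * P_TNL * P_FNL = 1.399411 * 0.9813928 * 0.9622702
k_eff = 1.3216

1.3216


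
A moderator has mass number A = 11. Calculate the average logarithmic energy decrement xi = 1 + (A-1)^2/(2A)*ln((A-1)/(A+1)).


xi = 1 + (A-1)^2/(2A) * ln((A-1)/(A+1))
xi = 1 + (11-1)^2/(2*11) * ln((11-1)/(11 +1))
xi = 0.17127

0.17127


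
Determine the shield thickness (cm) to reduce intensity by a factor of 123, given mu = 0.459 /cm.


x = ln(factor) / mu
x = ln(123) / 0.459
x = 10.484 cm

10.484


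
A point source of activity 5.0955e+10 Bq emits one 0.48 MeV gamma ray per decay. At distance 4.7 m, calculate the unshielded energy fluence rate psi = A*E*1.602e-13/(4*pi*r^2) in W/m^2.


psi = A * E * 1.602e-13 / (4*pi*r^2)
psi = 5.0955e+10 * 0.48 * 1.602e-13 / (4*pi*4.7^2)
psi = 1.4115e-05 W/m^2

1.4115e-05


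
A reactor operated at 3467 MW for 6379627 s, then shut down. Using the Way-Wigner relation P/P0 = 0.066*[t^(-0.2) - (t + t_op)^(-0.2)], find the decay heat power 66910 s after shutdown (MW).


P/P0 = 0.066 * [t^(-0.2) - (t + t_op)^(-0.2)]
P/P0 = 0.066 * [66910^(-0.2) - (66910 + 6379627)^(-0.2)]
P/P0 = 0.066 * [0.1083682 - 0.04346450] = 0.004283644
P = 3467 * 0.004283644 = 14.851 MW

14.851


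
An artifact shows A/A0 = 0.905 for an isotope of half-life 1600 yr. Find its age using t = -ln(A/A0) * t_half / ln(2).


lambda = ln(2) / t_half = ln(2) / 1600 = 4.332170e-04 /yr
t = -ln(A/A0) / lambda
t = -ln(0.905) / 4.332170e-04
t = 230.42 yr

230.42


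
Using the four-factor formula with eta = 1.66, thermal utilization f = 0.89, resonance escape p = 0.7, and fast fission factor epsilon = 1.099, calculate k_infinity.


k_inf = eta * f * p * epsilon
k_inf = 1.66 * 0.89 * 0.7 * 1.099
k_inf = 1.1366

1.1366


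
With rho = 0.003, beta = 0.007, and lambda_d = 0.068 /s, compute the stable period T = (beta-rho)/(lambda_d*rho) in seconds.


T = (beta - rho) / (lambda_d * rho)
T = (0.007 - 0.003) / (0.068 * 0.003)
T = 19.608 s

19.608


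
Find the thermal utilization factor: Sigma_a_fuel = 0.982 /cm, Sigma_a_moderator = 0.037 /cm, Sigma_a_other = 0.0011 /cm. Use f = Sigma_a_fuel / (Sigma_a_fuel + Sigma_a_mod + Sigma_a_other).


f = Sigma_a_fuel / (Sigma_a_fuel + Sigma_a_mod + Sigma_a_other)
f = 0.982 / (0.982 + 0.037 + 0.0011)
f = 0.96265

0.96265


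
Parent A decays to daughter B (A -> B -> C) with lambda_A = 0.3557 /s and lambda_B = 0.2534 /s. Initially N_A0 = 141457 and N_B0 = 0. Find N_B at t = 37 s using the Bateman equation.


N_B(t) = lambda_A * N_A0 / (lambda_B - lambda_A) * [exp(-lambda_A*t) - exp(-lambda_B*t)]
exp(-0.3557*37) = 1.924393e-06; exp(-0.2534*37) = 8.475041e-05
N_B = 0.3557 * 141457 / (0.2534 - 0.3557) * (1.924393e-06 - 8.475041e-05)
N_B = 40.738

40.738


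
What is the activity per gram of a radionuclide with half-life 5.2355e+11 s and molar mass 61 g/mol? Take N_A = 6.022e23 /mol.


lambda = ln(2) / t_half = ln(2) / 5.2355e+11 = 1.323937e-12 /s
SA = lambda * N_A / M
SA = 1.323937e-12 * 6.022e23 / 61
SA = 1.3070e+10 Bq/g

1.3070e+10


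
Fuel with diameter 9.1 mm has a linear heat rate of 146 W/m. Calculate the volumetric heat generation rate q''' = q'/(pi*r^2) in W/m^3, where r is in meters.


r = D / 2 / 1000 = 9.1 / 2 / 1000 = 0.00455 m
q''' = q' / (pi * r^2)
q''' = 146 / (pi * 0.00455^2)
q''' = 2.2448e+06 W/m^3

2.2448e+06


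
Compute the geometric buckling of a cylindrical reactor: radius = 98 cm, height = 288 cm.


B^2 = (2.405/R)^2 + (pi/H)^2
B^2 = (2.405/98)^2 + (pi/288)^2
B^2 = 7.2124e-04 /cm^2

7.2124e-04


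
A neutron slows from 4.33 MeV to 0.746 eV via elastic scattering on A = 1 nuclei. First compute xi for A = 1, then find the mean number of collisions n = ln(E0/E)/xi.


xi = 1 + (A-1)^2/(2A)*ln((A-1)/(A+1)) = 1 (for A = 1)
n = ln(E0/E) / xi
n = ln(4.33e6 / 0.746) / 1
n = ln(5.804290e+06) / 1 = 15.574

15.574


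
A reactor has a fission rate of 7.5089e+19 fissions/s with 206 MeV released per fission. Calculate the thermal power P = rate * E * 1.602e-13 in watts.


P = fission_rate * E_MeV * 1.602e-13
P = 7.5089e+19 * 206 * 1.602e-13
P = 2.4780e+09 W

2.4780e+09


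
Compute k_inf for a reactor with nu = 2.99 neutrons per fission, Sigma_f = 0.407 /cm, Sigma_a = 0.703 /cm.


k_inf = nu * Sigma_f / Sigma_a
k_inf = 2.99 * 0.407 / 0.703
k_inf = 1.7311

1.7311


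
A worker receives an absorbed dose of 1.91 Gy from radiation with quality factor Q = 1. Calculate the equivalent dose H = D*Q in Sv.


H = D * Q
H = 1.91 * 1
H = 1.9100 Sv

1.9100


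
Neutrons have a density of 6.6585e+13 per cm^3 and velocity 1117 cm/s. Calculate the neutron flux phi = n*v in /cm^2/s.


phi = n * v
phi = 6.6585e+13 * 1117
phi = 7.4375e+16 /cm^2/s

7.4375e+16


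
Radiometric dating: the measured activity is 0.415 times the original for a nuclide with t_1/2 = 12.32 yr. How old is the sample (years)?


lambda = ln(2) / t_half = ln(2) / 12.32 = 0.05626195 /yr
t = -ln(A/A0) / lambda
t = -ln(0.415) / 0.05626195
t = 15.632 yr

15.632


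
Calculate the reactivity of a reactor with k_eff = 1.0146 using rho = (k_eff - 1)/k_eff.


rho = (k_eff - 1) / k_eff
rho = (1.0146 - 1) / 1.0146
rho = 0.014390

0.014390


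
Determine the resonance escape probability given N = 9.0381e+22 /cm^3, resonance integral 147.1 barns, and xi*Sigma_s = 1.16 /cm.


p = exp(-N * I * 1e-24 / (xi*Sigma_s))
p = exp(-9.0381e+22 * 147.1 * 1e-24 / 1.16)
p = 1.0530e-05

1.0530e-05


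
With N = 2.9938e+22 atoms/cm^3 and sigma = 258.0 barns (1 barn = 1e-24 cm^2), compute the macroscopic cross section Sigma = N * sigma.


Sigma = N * sigma_barns * 1e-24
Sigma = 2.9938e+22 * 258.0 * 1e-24
Sigma = 7.7240 /cm

7.7240


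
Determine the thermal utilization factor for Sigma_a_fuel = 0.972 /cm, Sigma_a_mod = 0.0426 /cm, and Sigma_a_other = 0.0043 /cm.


f = Sigma_a_fuel / (Sigma_a_fuel + Sigma_a_mod + Sigma_a_other)
f = 0.972 / (0.972 + 0.0426 + 0.0043)
f = 0.95397

0.95397


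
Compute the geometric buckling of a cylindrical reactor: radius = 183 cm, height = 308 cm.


B^2 = (2.405/R)^2 + (pi/H)^2
B^2 = (2.405/183)^2 + (pi/308)^2
B^2 = 2.7675e-04 /cm^2

2.7675e-04


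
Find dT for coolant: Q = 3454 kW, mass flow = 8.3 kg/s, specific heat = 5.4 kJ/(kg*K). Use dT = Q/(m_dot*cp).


dT = Q / (m_dot * cp)
dT = 3454 / (8.3 * 5.4)
dT = 77.064 C

77.064


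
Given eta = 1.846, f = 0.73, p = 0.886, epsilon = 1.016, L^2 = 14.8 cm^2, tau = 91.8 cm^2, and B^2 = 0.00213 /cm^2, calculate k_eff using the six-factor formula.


k_inf = eta*f*p*eps = 1.846*0.73*0.886*1.016 = 1.213059
P_TNL = 1/(1 + L^2*B^2) = 1/(1 + 14.8*0.00213) = 0.9694394
P_FNL = exp(-B^2*tau) = exp(-0.00213*91.8) = 0.8223954
k_eff = k_inf * P_TNL * P_FNL = 1.213059 * 0.9694394 * 0.8223954
k_eff = 0.96713

0.96713


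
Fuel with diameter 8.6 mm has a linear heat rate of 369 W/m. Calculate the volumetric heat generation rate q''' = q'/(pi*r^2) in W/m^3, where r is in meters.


r = D / 2 / 1000 = 8.6 / 2 / 1000 = 0.0043 m
q''' = q' / (pi * r^2)
q''' = 369 / (pi * 0.0043^2)
q''' = 6.3524e+06 W/m^3

6.3524e+06


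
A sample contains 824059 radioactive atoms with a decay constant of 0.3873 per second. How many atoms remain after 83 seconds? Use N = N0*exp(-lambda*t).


N = N0 * exp(-lambda * t)
N = 824059 * exp(-0.3873 * 83)
N = 9.0193e-09

9.0193e-09


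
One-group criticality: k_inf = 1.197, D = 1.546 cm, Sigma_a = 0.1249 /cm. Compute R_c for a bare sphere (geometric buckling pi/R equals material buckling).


L^2 = D / Sigma_a = 1.546 / 0.1249 = 12.37790 cm^2
B_m^2 = (k_inf - 1) / L^2 = (1.197 - 1) / 12.37790 = 0.01591546 /cm^2
For a bare sphere: B_g = pi/R, so R_c = pi / sqrt(B_m^2)
R_c = pi / sqrt(0.01591546) = 24.902 cm

24.902


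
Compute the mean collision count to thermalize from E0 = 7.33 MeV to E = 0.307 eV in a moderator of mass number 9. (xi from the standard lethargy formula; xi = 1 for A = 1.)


xi = 1 + (A-1)^2/(2A)*ln((A-1)/(A+1)) = 0.2066007 (for A = 9)
n = ln(E0/E) / xi
n = ln(7.33e6 / 0.307) / 0.2066007
n = ln(2.387622e+07) / 0.2066007 = 82.228

82.228


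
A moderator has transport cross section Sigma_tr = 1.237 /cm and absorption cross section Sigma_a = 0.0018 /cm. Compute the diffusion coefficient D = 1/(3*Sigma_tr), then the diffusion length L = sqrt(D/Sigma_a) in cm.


D = 1 / (3 * Sigma_tr) = 1 / (3 * 1.237) = 0.2694691 cm
L = sqrt(D / Sigma_a)
L = sqrt(0.2694691 / 0.0018)
L = 12.235 cm

12.235


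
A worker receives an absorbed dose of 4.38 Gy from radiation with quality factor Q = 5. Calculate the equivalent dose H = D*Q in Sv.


H = D * Q
H = 4.38 * 5
H = 21.900 Sv

21.900


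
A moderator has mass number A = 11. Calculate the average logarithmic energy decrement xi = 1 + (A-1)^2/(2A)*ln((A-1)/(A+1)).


xi = 1 + (A-1)^2/(2A) * ln((A-1)/(A+1))
xi = 1 + (11-1)^2/(2*11) * ln((11-1)/(11 +1))
xi = 0.17127

0.17127


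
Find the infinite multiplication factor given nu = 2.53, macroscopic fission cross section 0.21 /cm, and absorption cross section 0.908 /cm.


k_inf = nu * Sigma_f / Sigma_a
k_inf = 2.53 * 0.21 / 0.908
k_inf = 0.58513

0.58513


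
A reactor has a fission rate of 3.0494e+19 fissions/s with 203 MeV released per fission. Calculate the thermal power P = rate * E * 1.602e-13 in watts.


P = fission_rate * E_MeV * 1.602e-13
P = 3.0494e+19 * 203 * 1.602e-13
P = 9.9168e+08 W

9.9168e+08


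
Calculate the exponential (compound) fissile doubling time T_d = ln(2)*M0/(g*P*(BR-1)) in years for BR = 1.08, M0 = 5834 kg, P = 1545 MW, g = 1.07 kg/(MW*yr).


Breeding gain G = BR - 1 = 1.08 - 1 = 0.08
Fissile production rate = g * P * G = 1.07 * 1545 * 0.08 = 132.252 kg/yr
T_d = ln(2) * M0 / (g * P * G)
T_d = ln(2) * 5834 / 132.252 = 30.577 yr

30.577


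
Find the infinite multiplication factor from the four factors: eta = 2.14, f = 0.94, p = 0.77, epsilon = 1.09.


k_inf = eta * f * p * epsilon
k_inf = 2.14 * 0.94 * 0.77 * 1.09
k_inf = 1.6883

1.6883


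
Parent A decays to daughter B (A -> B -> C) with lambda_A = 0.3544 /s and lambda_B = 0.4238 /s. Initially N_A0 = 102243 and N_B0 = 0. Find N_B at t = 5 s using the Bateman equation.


N_B(t) = lambda_A * N_A0 / (lambda_B - lambda_A) * [exp(-lambda_A*t) - exp(-lambda_B*t)]
exp(-0.3544*5) = 0.1699927; exp(-0.4238*5) = 0.1201517
N_B = 0.3544 * 102243 / (0.4238 - 0.3544) * (0.1699927 - 0.1201517)
N_B = 26023

26023


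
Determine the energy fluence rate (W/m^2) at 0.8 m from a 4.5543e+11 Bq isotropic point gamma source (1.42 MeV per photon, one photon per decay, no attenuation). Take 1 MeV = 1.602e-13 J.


psi = A * E * 1.602e-13 / (4*pi*r^2)
psi = 4.5543e+11 * 1.42 * 1.602e-13 / (4*pi*0.8^2)
psi = 0.012882 W/m^2

0.012882


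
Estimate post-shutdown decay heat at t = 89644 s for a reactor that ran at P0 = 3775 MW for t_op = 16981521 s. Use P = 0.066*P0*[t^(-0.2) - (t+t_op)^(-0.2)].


P/P0 = 0.066 * [t^(-0.2) - (t + t_op)^(-0.2)]
P/P0 = 0.066 * [89644^(-0.2) - (89644 + 16981521)^(-0.2)]
P/P0 = 0.066 * [0.1022106 - 0.03577234] = 0.004384925
P = 3775 * 0.004384925 = 16.553 MW

16.553


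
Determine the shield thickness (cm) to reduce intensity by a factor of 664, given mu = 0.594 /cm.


x = ln(factor) / mu
x = ln(664) / 0.594
x = 10.940 cm

10.940


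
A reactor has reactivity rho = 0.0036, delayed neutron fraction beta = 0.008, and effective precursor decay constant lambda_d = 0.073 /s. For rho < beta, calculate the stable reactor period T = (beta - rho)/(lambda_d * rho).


T = (beta - rho) / (lambda_d * rho)
T = (0.008 - 0.0036) / (0.073 * 0.0036)
T = 16.743 s

16.743


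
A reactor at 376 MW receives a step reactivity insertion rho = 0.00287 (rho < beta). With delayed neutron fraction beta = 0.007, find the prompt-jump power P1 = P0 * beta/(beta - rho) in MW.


P1/P0 = beta / (beta - rho)
P1/P0 = 0.007 / (0.007 - 0.00287) = 1.694915
P1 = 376 * 1.694915 = 637.29 MW

637.29


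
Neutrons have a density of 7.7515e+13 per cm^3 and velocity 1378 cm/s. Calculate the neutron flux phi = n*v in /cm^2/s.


phi = n * v
phi = 7.7515e+13 * 1378
phi = 1.0682e+17 /cm^2/s

1.0682e+17


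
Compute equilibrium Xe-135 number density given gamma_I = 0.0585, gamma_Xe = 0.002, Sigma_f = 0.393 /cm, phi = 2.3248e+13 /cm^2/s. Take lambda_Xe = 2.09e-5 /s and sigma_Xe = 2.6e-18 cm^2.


Xe_eq = (gamma_I + gamma_Xe) * Sigma_f * phi / (lambda_Xe + sigma_Xe * phi)
Numerator = (0.0585 + 0.002) * 0.393 * 2.3248e+13 = 5.527561e+11
Denominator = 2.09e-5 + 2.6e-18 * 2.3248e+13 = 8.134480e-05
Xe_eq = 5.527561e+11 / 8.134480e-05 = 6.7952e+15 /cm^3

6.7952e+15


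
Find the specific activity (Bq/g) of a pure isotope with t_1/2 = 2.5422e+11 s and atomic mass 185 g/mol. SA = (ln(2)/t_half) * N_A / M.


lambda = ln(2) / t_half = ln(2) / 2.5422e+11 = 2.726564e-12 /s
SA = lambda * N_A / M
SA = 2.726564e-12 * 6.022e23 / 185
SA = 8.8753e+09 Bq/g

8.8753e+09


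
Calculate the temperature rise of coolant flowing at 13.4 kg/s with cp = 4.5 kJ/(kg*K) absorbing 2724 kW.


dT = Q / (m_dot * cp)
dT = 2724 / (13.4 * 4.5)
dT = 45.174 C

45.174


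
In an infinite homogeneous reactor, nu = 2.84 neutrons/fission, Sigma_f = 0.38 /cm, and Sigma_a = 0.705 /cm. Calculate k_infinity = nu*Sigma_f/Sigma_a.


k_inf = nu * Sigma_f / Sigma_a
k_inf = 2.84 * 0.38 / 0.705
k_inf = 1.5308

1.5308


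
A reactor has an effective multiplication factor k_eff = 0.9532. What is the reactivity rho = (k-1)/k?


rho = (k_eff - 1) / k_eff
rho = (0.9532 - 1) / 0.9532
rho = -0.049098

-0.049098


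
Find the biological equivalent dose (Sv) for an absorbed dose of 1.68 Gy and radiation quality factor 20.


H = D * Q
H = 1.68 * 20
H = 33.600 Sv

33.600


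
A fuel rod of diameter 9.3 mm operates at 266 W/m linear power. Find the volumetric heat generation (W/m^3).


r = D / 2 / 1000 = 9.3 / 2 / 1000 = 0.00465 m
q''' = q' / (pi * r^2)
q''' = 266 / (pi * 0.00465^2)
q''' = 3.9158e+06 W/m^3

3.9158e+06


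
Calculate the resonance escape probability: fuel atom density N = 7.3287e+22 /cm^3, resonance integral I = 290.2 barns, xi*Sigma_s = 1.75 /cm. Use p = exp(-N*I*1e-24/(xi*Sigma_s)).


p = exp(-N * I * 1e-24 / (xi*Sigma_s))
p = exp(-7.3287e+22 * 290.2 * 1e-24 / 1.75)
p = 5.2721e-06

5.2721e-06


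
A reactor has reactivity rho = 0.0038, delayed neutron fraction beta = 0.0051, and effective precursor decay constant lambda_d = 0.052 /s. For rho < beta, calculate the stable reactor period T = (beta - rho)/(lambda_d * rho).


T = (beta - rho) / (lambda_d * rho)
T = (0.0051 - 0.0038) / (0.052 * 0.0038)
T = 6.5789 s

6.5789


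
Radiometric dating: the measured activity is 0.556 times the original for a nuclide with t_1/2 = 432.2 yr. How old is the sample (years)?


lambda = ln(2) / t_half = ln(2) / 432.2 = 0.001603765 /yr
t = -ln(A/A0) / lambda
t = -ln(0.556) / 0.001603765
t = 366.01 yr

366.01


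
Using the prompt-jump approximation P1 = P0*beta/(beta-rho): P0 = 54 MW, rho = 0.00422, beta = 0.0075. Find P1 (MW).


P1/P0 = beta / (beta - rho)
P1/P0 = 0.0075 / (0.0075 - 0.00422) = 2.286585
P1 = 54 * 2.286585 = 123.48 MW

123.48


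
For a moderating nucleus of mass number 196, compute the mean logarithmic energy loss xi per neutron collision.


xi = 1 + (A-1)^2/(2A) * ln((A-1)/(A+1))
xi = 1 + (196-1)^2/(2*196) * ln((196-1)/(196 +1))
xi = 0.010169

0.010169


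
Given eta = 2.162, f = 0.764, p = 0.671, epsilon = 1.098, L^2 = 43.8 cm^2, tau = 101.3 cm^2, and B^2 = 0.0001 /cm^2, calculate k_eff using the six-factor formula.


k_inf = eta*f*p*eps = 2.162*0.764*0.671*1.098 = 1.216953
P_TNL = 1/(1 + L^2*B^2) = 1/(1 + 43.8*0.0001) = 0.9956391
P_FNL = exp(-B^2*tau) = exp(-0.0001*101.3) = 0.9899211
k_eff = k_inf * P_TNL * P_FNL = 1.216953 * 0.9956391 * 0.9899211
k_eff = 1.1994

1.1994


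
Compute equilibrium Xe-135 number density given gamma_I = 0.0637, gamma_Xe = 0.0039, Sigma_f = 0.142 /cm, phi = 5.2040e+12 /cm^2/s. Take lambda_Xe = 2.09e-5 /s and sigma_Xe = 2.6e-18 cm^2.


Xe_eq = (gamma_I + gamma_Xe) * Sigma_f * phi / (lambda_Xe + sigma_Xe * phi)
Numerator = (0.0637 + 0.0039) * 0.142 * 5.2040e+12 = 4.995424e+10
Denominator = 2.09e-5 + 2.6e-18 * 5.2040e+12 = 3.443040e-05
Xe_eq = 4.995424e+10 / 3.443040e-05 = 1.4509e+15 /cm^3

1.4509e+15


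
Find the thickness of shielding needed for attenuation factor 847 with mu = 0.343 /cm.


x = ln(factor) / mu
x = ln(847) / 0.343
x = 19.655 cm

19.655


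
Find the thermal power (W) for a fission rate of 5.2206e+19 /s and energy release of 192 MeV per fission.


P = fission_rate * E_MeV * 1.602e-13
P = 5.2206e+19 * 192 * 1.602e-13
P = 1.6058e+09 W

1.6058e+09


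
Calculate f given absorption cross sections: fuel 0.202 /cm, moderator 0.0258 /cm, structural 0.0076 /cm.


f = Sigma_a_fuel / (Sigma_a_fuel + Sigma_a_mod + Sigma_a_other)
f = 0.202 / (0.202 + 0.0258 + 0.0076)
f = 0.85811

0.85811


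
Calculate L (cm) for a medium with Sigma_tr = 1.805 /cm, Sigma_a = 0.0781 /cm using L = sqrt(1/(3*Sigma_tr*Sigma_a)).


D = 1 / (3 * Sigma_tr) = 1 / (3 * 1.805) = 0.1846722 cm
L = sqrt(D / Sigma_a)
L = sqrt(0.1846722 / 0.0781)
L = 1.5377 cm

1.5377


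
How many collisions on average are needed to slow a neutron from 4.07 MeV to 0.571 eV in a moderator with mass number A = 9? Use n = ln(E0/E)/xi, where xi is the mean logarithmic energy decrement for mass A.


xi = 1 + (A-1)^2/(2A)*ln((A-1)/(A+1)) = 0.2066007 (for A = 9)
n = ln(E0/E) / xi
n = ln(4.07e6 / 0.571) / 0.2066007
n = ln(7.127846e+06) / 0.2066007 = 76.377

76.377


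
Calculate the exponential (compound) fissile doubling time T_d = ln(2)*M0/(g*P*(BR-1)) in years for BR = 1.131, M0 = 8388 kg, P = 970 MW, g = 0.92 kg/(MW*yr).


Breeding gain G = BR - 1 = 1.131 - 1 = 0.131
Fissile production rate = g * P * G = 0.92 * 970 * 0.131 = 116.9044 kg/yr
T_d = ln(2) * M0 / (g * P * G)
T_d = ln(2) * 8388 / 116.9044 = 49.734 yr

49.734


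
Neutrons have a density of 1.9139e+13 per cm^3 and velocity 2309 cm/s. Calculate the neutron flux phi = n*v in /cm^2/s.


phi = n * v
phi = 1.9139e+13 * 2309
phi = 4.4192e+16 /cm^2/s

4.4192e+16


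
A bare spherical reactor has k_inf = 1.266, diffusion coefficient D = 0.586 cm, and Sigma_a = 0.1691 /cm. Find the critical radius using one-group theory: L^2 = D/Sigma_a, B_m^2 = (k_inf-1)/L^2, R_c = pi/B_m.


L^2 = D / Sigma_a = 0.586 / 0.1691 = 3.465405 cm^2
B_m^2 = (k_inf - 1) / L^2 = (1.266 - 1) / 3.465405 = 0.07675870 /cm^2
For a bare sphere: B_g = pi/R, so R_c = pi / sqrt(B_m^2)
R_c = pi / sqrt(0.07675870) = 11.339 cm

11.339


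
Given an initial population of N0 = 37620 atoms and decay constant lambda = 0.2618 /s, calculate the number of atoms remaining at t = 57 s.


N = N0 * exp(-lambda * t)
N = 37620 * exp(-0.2618 * 57)
N = 0.012434

0.012434


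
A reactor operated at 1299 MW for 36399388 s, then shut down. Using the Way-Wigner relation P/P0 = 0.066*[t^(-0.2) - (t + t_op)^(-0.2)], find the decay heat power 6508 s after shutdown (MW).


P/P0 = 0.066 * [t^(-0.2) - (t + t_op)^(-0.2)]
P/P0 = 0.066 * [6508^(-0.2) - (6508 + 36399388)^(-0.2)]
P/P0 = 0.066 * [0.1727072 - 0.03074437] = 0.009369547
P = 1299 * 0.009369547 = 12.171 MW

12.171


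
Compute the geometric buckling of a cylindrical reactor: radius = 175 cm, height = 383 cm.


B^2 = (2.405/R)^2 + (pi/H)^2
B^2 = (2.405/175)^2 + (pi/383)^2
B^2 = 2.5615e-04 /cm^2

2.5615e-04


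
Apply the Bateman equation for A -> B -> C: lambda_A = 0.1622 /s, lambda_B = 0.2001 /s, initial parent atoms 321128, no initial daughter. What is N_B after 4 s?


N_B(t) = lambda_A * N_A0 / (lambda_B - lambda_A) * [exp(-lambda_A*t) - exp(-lambda_B*t)]
exp(-0.1622*4) = 0.5226726; exp(-0.2001*4) = 0.4491493
N_B = 0.1622 * 321128 / (0.2001 - 0.1622) * (0.5226726 - 0.4491493)
N_B = 101045

101045


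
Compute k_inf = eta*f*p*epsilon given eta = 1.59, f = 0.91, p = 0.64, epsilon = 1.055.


k_inf = eta * f * p * epsilon
k_inf = 1.59 * 0.91 * 0.64 * 1.055
k_inf = 0.97695

0.97695


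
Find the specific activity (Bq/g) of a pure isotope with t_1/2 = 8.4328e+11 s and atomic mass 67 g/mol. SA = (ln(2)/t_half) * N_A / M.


lambda = ln(2) / t_half = ln(2) / 8.4328e+11 = 8.219656e-13 /s
SA = lambda * N_A / M
SA = 8.219656e-13 * 6.022e23 / 67
SA = 7.3879e+09 Bq/g

7.3879e+09


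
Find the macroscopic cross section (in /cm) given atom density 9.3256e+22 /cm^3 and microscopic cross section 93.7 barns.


Sigma = N * sigma_barns * 1e-24
Sigma = 9.3256e+22 * 93.7 * 1e-24
Sigma = 8.7381 /cm

8.7381


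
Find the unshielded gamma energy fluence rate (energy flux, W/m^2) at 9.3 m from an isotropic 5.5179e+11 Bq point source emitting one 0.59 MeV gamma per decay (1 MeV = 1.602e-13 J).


psi = A * E * 1.602e-13 / (4*pi*r^2)
psi = 5.5179e+11 * 0.59 * 1.602e-13 / (4*pi*9.3^2)
psi = 4.7986e-05 W/m^2

4.7986e-05


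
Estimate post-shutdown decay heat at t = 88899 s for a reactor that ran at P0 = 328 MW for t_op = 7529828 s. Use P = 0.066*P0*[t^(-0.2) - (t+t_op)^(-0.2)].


P/P0 = 0.066 * [t^(-0.2) - (t + t_op)^(-0.2)]
P/P0 = 0.066 * [88899^(-0.2) - (88899 + 7529828)^(-0.2)]
P/P0 = 0.066 * [0.1023813 - 0.04203621] = 0.003982776
P = 328 * 0.003982776 = 1.3064 MW

1.3064


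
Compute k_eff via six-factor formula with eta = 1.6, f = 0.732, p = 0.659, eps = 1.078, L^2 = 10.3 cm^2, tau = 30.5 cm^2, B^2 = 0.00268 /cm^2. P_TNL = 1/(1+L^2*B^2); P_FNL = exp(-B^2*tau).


k_inf = eta*f*p*eps = 1.6*0.732*0.659*1.078 = 0.8320228
P_TNL = 1/(1 + L^2*B^2) = 1/(1 + 10.3*0.00268) = 0.9731375
P_FNL = exp(-B^2*tau) = exp(-0.00268*30.5) = 0.9215115
k_eff = k_inf * P_TNL * P_FNL = 0.8320228 * 0.9731375 * 0.9215115
k_eff = 0.74612

0.74612


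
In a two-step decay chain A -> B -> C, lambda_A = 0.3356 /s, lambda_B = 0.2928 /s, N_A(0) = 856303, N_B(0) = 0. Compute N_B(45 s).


N_B(t) = lambda_A * N_A0 / (lambda_B - lambda_A) * [exp(-lambda_A*t) - exp(-lambda_B*t)]
exp(-0.3356*45) = 2.762388e-07; exp(-0.2928*45) = 1.895553e-06
N_B = 0.3356 * 856303 / (0.2928 - 0.3356) * (2.762388e-07 - 1.895553e-06)
N_B = 10.873

10.873


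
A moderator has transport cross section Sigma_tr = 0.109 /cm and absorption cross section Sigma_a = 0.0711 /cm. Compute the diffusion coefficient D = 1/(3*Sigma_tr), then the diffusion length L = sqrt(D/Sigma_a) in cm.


D = 1 / (3 * Sigma_tr) = 1 / (3 * 0.109) = 3.058104 cm
L = sqrt(D / Sigma_a)
L = sqrt(3.058104 / 0.0711)
L = 6.5583 cm

6.5583


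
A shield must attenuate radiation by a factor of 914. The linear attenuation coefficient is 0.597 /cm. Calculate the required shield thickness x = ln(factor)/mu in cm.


x = ln(factor) / mu
x = ln(914) / 0.597
x = 11.420 cm

11.420


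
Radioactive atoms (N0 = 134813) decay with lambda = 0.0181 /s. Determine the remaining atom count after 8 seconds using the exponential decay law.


N = N0 * exp(-lambda * t)
N = 134813 * exp(-0.0181 * 8)
N = 116640

116640


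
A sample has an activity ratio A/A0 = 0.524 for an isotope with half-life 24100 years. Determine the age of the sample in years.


lambda = ln(2) / t_half = ln(2) / 24100 = 2.876129e-05 /yr
t = -ln(A/A0) / lambda
t = -ln(0.524) / 2.876129e-05
t = 22470 yr

22470


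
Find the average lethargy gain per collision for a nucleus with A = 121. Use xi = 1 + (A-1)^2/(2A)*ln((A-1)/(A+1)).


xi = 1 + (A-1)^2/(2A) * ln((A-1)/(A+1))
xi = 1 + (121-1)^2/(2*121) * ln((121-1)/(121 +1))
xi = 0.016438

0.016438


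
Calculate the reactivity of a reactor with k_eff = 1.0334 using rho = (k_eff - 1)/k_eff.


rho = (k_eff - 1) / k_eff
rho = (1.0334 - 1) / 1.0334
rho = 0.032320

0.032320


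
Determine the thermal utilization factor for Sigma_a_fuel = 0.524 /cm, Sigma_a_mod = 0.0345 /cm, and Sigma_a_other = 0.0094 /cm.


f = Sigma_a_fuel / (Sigma_a_fuel + Sigma_a_mod + Sigma_a_other)
f = 0.524 / (0.524 + 0.0345 + 0.0094)
f = 0.92270

0.92270


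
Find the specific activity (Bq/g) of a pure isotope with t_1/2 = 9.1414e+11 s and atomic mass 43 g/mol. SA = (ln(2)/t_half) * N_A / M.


lambda = ln(2) / t_half = ln(2) / 9.1414e+11 = 7.582506e-13 /s
SA = lambda * N_A / M
SA = 7.582506e-13 * 6.022e23 / 43
SA = 1.0619e+10 Bq/g

1.0619e+10


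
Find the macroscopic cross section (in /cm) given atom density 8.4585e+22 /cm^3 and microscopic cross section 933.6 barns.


Sigma = N * sigma_barns * 1e-24
Sigma = 8.4585e+22 * 933.6 * 1e-24
Sigma = 78.969 /cm

78.969


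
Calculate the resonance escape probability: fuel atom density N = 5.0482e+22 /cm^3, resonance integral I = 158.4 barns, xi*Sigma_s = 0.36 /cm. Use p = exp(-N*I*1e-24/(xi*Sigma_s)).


p = exp(-N * I * 1e-24 / (xi*Sigma_s))
p = exp(-5.0482e+22 * 158.4 * 1e-24 / 0.36)
p = 2.2564e-10

2.2564e-10


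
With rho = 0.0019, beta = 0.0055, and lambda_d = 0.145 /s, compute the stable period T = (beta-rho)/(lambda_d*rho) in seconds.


T = (beta - rho) / (lambda_d * rho)
T = (0.0055 - 0.0019) / (0.145 * 0.0019)
T = 13.067 s

13.067


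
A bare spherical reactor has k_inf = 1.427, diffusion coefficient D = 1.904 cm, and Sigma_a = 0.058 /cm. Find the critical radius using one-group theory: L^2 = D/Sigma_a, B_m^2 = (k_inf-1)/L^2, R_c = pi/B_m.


L^2 = D / Sigma_a = 1.904 / 0.058 = 32.82759 cm^2
B_m^2 = (k_inf - 1) / L^2 = (1.427 - 1) / 32.82759 = 0.01300735 /cm^2
For a bare sphere: B_g = pi/R, so R_c = pi / sqrt(B_m^2)
R_c = pi / sqrt(0.01300735) = 27.546 cm

27.546


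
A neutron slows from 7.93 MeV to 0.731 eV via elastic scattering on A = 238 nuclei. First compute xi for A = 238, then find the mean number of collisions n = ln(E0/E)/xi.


xi = 1 + (A-1)^2/(2A)*ln((A-1)/(A+1)) = 0.008379872 (for A = 238)
n = ln(E0/E) / xi
n = ln(7.93e6 / 0.731) / 0.008379872
n = ln(1.084815e+07) / 0.008379872 = 1933.1

1933.1


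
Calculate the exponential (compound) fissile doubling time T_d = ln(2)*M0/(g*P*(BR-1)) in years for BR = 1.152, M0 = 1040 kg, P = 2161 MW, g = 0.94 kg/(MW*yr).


Breeding gain G = BR - 1 = 1.152 - 1 = 0.152
Fissile production rate = g * P * G = 0.94 * 2161 * 0.152 = 308.76368 kg/yr
T_d = ln(2) * M0 / (g * P * G)
T_d = ln(2) * 1040 / 308.76368 = 2.3347 yr

2.3347


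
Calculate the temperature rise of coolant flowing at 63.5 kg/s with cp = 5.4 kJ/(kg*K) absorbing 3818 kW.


dT = Q / (m_dot * cp)
dT = 3818 / (63.5 * 5.4)
dT = 11.134 C

11.134


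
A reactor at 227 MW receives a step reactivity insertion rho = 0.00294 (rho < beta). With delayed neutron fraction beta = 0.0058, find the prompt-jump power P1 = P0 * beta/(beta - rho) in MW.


P1/P0 = beta / (beta - rho)
P1/P0 = 0.0058 / (0.0058 - 0.00294) = 2.027972
P1 = 227 * 2.027972 = 460.35 MW

460.35


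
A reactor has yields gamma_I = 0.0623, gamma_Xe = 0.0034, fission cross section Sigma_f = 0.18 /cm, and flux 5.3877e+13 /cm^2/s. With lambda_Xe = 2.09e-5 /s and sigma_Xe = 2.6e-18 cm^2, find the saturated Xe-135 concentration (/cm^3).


Xe_eq = (gamma_I + gamma_Xe) * Sigma_f * phi / (lambda_Xe + sigma_Xe * phi)
Numerator = (0.0623 + 0.0034) * 0.18 * 5.3877e+13 = 6.371494e+11
Denominator = 2.09e-5 + 2.6e-18 * 5.3877e+13 = 1.609802e-04
Xe_eq = 6.371494e+11 / 1.609802e-04 = 3.9579e+15 /cm^3

3.9579e+15


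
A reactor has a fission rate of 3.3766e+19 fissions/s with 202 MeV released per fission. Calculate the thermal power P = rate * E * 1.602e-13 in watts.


P = fission_rate * E_MeV * 1.602e-13
P = 3.3766e+19 * 202 * 1.602e-13
P = 1.0927e+09 W

1.0927e+09


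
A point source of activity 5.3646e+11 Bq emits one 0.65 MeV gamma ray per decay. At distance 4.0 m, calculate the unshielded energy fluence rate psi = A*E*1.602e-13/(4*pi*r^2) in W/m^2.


psi = A * E * 1.602e-13 / (4*pi*r^2)
psi = 5.3646e+11 * 0.65 * 1.602e-13 / (4*pi*4.0^2)
psi = 2.7783e-04 W/m^2

2.7783e-04


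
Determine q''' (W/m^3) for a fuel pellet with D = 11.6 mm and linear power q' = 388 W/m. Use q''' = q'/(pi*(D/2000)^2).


r = D / 2 / 1000 = 11.6 / 2 / 1000 = 0.0058 m
q''' = q' / (pi * r^2)
q''' = 388 / (pi * 0.0058^2)
q''' = 3.6714e+06 W/m^3

3.6714e+06


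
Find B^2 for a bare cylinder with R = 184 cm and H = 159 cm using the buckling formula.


B^2 = (2.405/R)^2 + (pi/H)^2
B^2 = (2.405/184)^2 + (pi/159)^2
B^2 = 5.6124e-04 /cm^2

5.6124e-04


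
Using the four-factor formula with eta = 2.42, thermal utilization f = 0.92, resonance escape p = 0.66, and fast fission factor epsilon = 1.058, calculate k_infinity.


k_inf = eta * f * p * epsilon
k_inf = 2.42 * 0.92 * 0.66 * 1.058
k_inf = 1.5547

1.5547


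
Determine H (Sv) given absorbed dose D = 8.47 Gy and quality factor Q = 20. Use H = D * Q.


H = D * Q
H = 8.47 * 20
H = 169.40 Sv

169.40


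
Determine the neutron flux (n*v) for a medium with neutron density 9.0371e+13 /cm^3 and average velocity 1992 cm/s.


phi = n * v
phi = 9.0371e+13 * 1992
phi = 1.8002e+17 /cm^2/s

1.8002e+17


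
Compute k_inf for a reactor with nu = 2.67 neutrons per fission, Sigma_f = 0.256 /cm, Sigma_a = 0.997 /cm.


k_inf = nu * Sigma_f / Sigma_a
k_inf = 2.67 * 0.256 / 0.997
k_inf = 0.68558

0.68558


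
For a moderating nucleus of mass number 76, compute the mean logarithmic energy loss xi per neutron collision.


xi = 1 + (A-1)^2/(2A) * ln((A-1)/(A+1))
xi = 1 + (76-1)^2/(2*76) * ln((76-1)/(76 +1))
xi = 0.026086

0.026086


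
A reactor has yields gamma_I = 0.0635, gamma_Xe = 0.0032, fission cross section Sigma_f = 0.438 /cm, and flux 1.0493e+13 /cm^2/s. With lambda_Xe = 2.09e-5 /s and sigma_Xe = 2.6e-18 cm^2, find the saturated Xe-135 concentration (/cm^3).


Xe_eq = (gamma_I + gamma_Xe) * Sigma_f * phi / (lambda_Xe + sigma_Xe * phi)
Numerator = (0.0635 + 0.0032) * 0.438 * 1.0493e+13 = 3.065488e+11
Denominator = 2.09e-5 + 2.6e-18 * 1.0493e+13 = 4.818180e-05
Xe_eq = 3.065488e+11 / 4.818180e-05 = 6.3623e+15 /cm^3

6.3623e+15


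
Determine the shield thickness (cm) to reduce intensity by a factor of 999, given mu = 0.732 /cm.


x = ln(factor) / mu
x = ln(999) / 0.732
x = 9.4355 cm

9.4355


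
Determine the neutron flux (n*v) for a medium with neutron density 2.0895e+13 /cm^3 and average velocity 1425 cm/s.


phi = n * v
phi = 2.0895e+13 * 1425
phi = 2.9775e+16 /cm^2/s

2.9775e+16


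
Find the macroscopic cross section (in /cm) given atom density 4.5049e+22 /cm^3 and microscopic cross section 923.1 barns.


Sigma = N * sigma_barns * 1e-24
Sigma = 4.5049e+22 * 923.1 * 1e-24
Sigma = 41.585 /cm

41.585


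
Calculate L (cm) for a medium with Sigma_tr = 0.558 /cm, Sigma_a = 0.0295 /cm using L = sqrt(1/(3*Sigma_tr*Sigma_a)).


D = 1 / (3 * Sigma_tr) = 1 / (3 * 0.558) = 0.5973716 cm
L = sqrt(D / Sigma_a)
L = sqrt(0.5973716 / 0.0295)
L = 4.5000 cm

4.5000


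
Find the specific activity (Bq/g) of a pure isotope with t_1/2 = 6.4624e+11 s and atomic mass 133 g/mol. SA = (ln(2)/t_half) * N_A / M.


lambda = ln(2) / t_half = ln(2) / 6.4624e+11 = 1.072585e-12 /s
SA = lambda * N_A / M
SA = 1.072585e-12 * 6.022e23 / 133
SA = 4.8565e+09 Bq/g

4.8565e+09


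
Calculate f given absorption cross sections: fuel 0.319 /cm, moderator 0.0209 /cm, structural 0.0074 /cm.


f = Sigma_a_fuel / (Sigma_a_fuel + Sigma_a_mod + Sigma_a_other)
f = 0.319 / (0.319 + 0.0209 + 0.0074)
f = 0.91851

0.91851


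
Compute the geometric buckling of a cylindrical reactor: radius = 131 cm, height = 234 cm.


B^2 = (2.405/R)^2 + (pi/H)^2
B^2 = (2.405/131)^2 + (pi/234)^2
B^2 = 5.1729e-04 /cm^2

5.1729e-04


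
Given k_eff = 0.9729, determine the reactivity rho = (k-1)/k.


rho = (k_eff - 1) / k_eff
rho = (0.9729 - 1) / 0.9729
rho = -0.027855

-0.027855


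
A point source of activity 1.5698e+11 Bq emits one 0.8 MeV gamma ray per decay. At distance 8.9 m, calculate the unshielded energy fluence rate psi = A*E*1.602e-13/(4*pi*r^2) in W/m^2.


psi = A * E * 1.602e-13 / (4*pi*r^2)
psi = 1.5698e+11 * 0.8 * 1.602e-13 / (4*pi*8.9^2)
psi = 2.0212e-05 W/m^2

2.0212e-05


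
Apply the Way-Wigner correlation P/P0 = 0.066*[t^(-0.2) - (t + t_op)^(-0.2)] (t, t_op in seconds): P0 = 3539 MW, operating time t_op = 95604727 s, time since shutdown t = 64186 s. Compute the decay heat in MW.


P/P0 = 0.066 * [t^(-0.2) - (t + t_op)^(-0.2)]
P/P0 = 0.066 * [64186^(-0.2) - (64186 + 95604727)^(-0.2)]
P/P0 = 0.066 * [0.1092728 - 0.02534229] = 0.005539414
P = 3539 * 0.005539414 = 19.604 MW

19.604


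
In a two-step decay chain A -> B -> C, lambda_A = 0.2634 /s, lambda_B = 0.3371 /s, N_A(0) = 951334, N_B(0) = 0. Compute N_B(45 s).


N_B(t) = lambda_A * N_A0 / (lambda_B - lambda_A) * [exp(-lambda_A*t) - exp(-lambda_B*t)]
exp(-0.2634*45) = 7.117173e-06; exp(-0.3371*45) = 2.582081e-07
N_B = 0.2634 * 951334 / (0.3371 - 0.2634) * (7.117173e-06 - 2.582081e-07)
N_B = 23.321

23.321


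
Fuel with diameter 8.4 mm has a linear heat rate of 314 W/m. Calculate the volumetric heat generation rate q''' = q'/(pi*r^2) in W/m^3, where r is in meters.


r = D / 2 / 1000 = 8.4 / 2 / 1000 = 0.0042 m
q''' = q' / (pi * r^2)
q''' = 314 / (pi * 0.0042^2)
q''' = 5.6661e+06 W/m^3

5.6661e+06


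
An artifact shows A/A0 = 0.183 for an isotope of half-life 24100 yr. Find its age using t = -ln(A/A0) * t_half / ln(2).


lambda = ln(2) / t_half = ln(2) / 24100 = 2.876129e-05 /yr
t = -ln(A/A0) / lambda
t = -ln(0.183) / 2.876129e-05
t = 59047 yr

59047


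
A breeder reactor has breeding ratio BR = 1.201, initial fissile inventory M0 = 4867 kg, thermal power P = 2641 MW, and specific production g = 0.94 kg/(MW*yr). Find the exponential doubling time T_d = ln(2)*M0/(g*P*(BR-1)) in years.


Breeding gain G = BR - 1 = 1.201 - 1 = 0.201
Fissile production rate = g * P * G = 0.94 * 2641 * 0.201 = 498.99054 kg/yr
T_d = ln(2) * M0 / (g * P * G)
T_d = ln(2) * 4867 / 498.99054 = 6.7607 yr

6.7607


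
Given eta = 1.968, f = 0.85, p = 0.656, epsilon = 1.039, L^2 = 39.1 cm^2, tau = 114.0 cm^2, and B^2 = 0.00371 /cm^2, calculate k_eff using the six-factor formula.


k_inf = eta*f*p*eps = 1.968*0.85*0.656*1.039 = 1.140154
P_TNL = 1/(1 + L^2*B^2) = 1/(1 + 39.1*0.00371) = 0.8733159
P_FNL = exp(-B^2*tau) = exp(-0.00371*114.0) = 0.6551179
k_eff = k_inf * P_TNL * P_FNL = 1.140154 * 0.8733159 * 0.6551179
k_eff = 0.65231

0.65231


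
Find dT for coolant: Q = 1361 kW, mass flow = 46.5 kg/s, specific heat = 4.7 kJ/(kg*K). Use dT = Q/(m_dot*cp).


dT = Q / (m_dot * cp)
dT = 1361 / (46.5 * 4.7)
dT = 6.2274 C

6.2274


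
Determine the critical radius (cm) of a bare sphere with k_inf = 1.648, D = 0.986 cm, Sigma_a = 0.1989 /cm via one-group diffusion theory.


L^2 = D / Sigma_a = 0.986 / 0.1989 = 4.957265 cm^2
B_m^2 = (k_inf - 1) / L^2 = (1.648 - 1) / 4.957265 = 0.1307172 /cm^2
For a bare sphere: B_g = pi/R, so R_c = pi / sqrt(B_m^2)
R_c = pi / sqrt(0.1307172) = 8.6893 cm

8.6893


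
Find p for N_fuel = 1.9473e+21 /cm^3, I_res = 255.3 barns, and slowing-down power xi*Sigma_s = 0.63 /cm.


p = exp(-N * I * 1e-24 / (xi*Sigma_s))
p = exp(-1.9473e+21 * 255.3 * 1e-24 / 0.63)
p = 0.45424

0.45424


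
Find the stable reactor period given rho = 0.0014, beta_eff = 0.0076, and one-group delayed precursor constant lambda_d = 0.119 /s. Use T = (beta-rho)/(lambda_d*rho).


T = (beta - rho) / (lambda_d * rho)
T = (0.0076 - 0.0014) / (0.119 * 0.0014)
T = 37.215 s

37.215


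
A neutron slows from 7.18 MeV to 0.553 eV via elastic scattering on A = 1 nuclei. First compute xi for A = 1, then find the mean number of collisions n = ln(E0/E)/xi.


xi = 1 + (A-1)^2/(2A)*ln((A-1)/(A+1)) = 1 (for A = 1)
n = ln(E0/E) / xi
n = ln(7.18e6 / 0.553) / 1
n = ln(1.298373e+07) / 1 = 16.379

16.379


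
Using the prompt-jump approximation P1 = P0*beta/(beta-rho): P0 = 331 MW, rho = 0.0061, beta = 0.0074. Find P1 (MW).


P1/P0 = beta / (beta - rho)
P1/P0 = 0.0074 / (0.0074 - 0.0061) = 5.692308
P1 = 331 * 5.692308 = 1884.2 MW

1884.2


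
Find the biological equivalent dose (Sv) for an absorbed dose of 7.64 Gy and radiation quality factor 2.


H = D * Q
H = 7.64 * 2
H = 15.280 Sv

15.280


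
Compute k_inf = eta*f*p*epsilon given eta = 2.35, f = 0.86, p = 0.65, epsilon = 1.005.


k_inf = eta * f * p * epsilon
k_inf = 2.35 * 0.86 * 0.65 * 1.005
k_inf = 1.3202

1.3202


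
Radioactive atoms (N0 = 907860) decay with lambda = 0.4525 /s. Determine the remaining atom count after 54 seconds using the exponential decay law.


N = N0 * exp(-lambda * t)
N = 907860 * exp(-0.4525 * 54)
N = 2.2184e-05

2.2184e-05


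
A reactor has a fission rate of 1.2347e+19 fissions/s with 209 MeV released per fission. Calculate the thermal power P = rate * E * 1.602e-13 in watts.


P = fission_rate * E_MeV * 1.602e-13
P = 1.2347e+19 * 209 * 1.602e-13
P = 4.1340e+08 W

4.1340e+08
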